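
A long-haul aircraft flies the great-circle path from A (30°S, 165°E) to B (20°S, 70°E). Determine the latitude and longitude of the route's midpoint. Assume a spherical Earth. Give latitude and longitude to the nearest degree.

≈ (35°S, 115°E)

From cos δ = sin φ₁ sin φ₂ + cos φ₁ cos φ₂ cos Δλ, the central angle is δ ≈ 1.471 rad (84.3°).
Interpolate at f = 1/2 with slerp weights a = sin((1−f)δ)/sin δ ≈ 0.674, b = sin(fδ)/sin δ ≈ 0.674.
p = a·p₁ + b·p₂ ≈ (-0.347, 0.746, -0.568); φ = arcsin(p_z) ≈ -34.59°, λ = atan2(p_y, p_x) ≈ 114.95°.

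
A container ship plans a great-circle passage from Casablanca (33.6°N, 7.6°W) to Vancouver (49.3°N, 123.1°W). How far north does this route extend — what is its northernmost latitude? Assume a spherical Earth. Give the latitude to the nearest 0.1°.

≈ 60.1°N

The great circle lies in the plane with unit normal n̂ = (p₁ × p₂)/|p₁ × p₂|.
Here n̂_z ≈ -0.499; the vertex latitude is φ_max = arccos|n̂_z| ≈ 60.1°.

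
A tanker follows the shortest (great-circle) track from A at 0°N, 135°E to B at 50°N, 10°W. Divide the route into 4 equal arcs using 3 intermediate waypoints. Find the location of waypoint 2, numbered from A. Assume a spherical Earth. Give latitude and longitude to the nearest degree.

≈ 52°N, 97°E

From cos δ = sin φ₁ sin φ₂ + cos φ₁ cos φ₂ cos Δλ, the central angle is δ ≈ 2.125 rad (121.8°).
Interpolate at f = 2/4 with slerp weights a = sin((1−f)δ)/sin δ ≈ 1.028, b = sin(fδ)/sin δ ≈ 1.028.
p = a·p₁ + b·p₂ ≈ (-0.076, 0.612, 0.787); φ = arcsin(p_z) ≈ 51.93°, λ = atan2(p_y, p_x) ≈ 97.09°.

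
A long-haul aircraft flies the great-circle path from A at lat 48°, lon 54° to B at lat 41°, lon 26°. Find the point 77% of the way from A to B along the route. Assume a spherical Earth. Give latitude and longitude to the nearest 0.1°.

≈ lat 43.2°, lon 31.8°

Write both endpoints as unit vectors p₁, p₂ with components (cos φ cos λ, cos φ sin λ, sin φ).
The central angle between the endpoints is δ = arccos(p₁·p₂) ≈ 0.367 rad (21.0°).
Interpolate at f = 0.77 with slerp weights a = sin((1−f)δ)/sin δ ≈ 0.235, b = sin(fδ)/sin δ ≈ 0.777.
p = a·p₁ + b·p₂ ≈ (0.620, 0.384, 0.684); φ = arcsin(p_z) ≈ 43.19°, λ = atan2(p_y, p_x) ≈ 31.81°.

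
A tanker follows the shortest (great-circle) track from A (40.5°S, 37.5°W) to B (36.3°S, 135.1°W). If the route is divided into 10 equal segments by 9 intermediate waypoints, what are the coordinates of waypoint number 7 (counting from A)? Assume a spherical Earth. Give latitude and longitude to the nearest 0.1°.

≈ (47.1°S, 109.7°W)

Write both endpoints as unit vectors p₁, p₂ with components (cos φ cos λ, cos φ sin λ, sin φ).
The central angle between the endpoints is δ = arccos(p₁·p₂) ≈ 1.263 rad (72.3°).
Interpolate at f = 7/10 with slerp weights a = sin((1−f)δ)/sin δ ≈ 0.388, b = sin(fδ)/sin δ ≈ 0.811.
p = a·p₁ + b·p₂ ≈ (-0.229, -0.641, -0.732); φ = arcsin(p_z) ≈ -47.09°, λ = atan2(p_y, p_x) ≈ -109.66°.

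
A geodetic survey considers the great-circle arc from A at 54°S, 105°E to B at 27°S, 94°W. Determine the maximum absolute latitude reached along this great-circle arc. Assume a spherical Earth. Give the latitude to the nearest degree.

≈ 80°S

The great circle lies in the plane with unit normal n̂ = (p₁ × p₂)/|p₁ × p₂|.
Here n̂_z ≈ +0.172; the vertex latitude is φ_max = arccos|n̂_z| ≈ 80.1°.
Check via Clairaut: cos φ_max = |cos φ₁| · sin C = cos(54.0°)·sin(163.0°) ≈ 0.172, again giving ≈ 80.1°.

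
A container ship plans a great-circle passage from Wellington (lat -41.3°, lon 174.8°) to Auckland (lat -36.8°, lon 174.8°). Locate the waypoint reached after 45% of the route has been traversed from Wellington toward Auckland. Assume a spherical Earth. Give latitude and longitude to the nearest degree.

Convert each endpoint to a unit vector on the sphere (x = cos φ cos λ, y = cos φ sin λ, z = sin φ).
The central angle between the endpoints is δ = arccos(p₁·p₂) ≈ 0.079 rad (4.5°).
Interpolate at f = 0.45 with slerp weights a = sin((1−f)δ)/sin δ ≈ 0.550, b = sin(fδ)/sin δ ≈ 0.450.
p = a·p₁ + b·p₂ ≈ (-0.771, 0.070, -0.633); φ = arcsin(p_z) ≈ -39.27°, λ = atan2(p_y, p_x) ≈ 174.80°.

≈ lat -39°, lon 175°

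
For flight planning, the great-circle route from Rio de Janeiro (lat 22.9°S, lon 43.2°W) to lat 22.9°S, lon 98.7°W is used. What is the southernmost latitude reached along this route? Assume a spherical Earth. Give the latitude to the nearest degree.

The great circle lies in the plane with unit normal n̂ = (p₁ × p₂)/|p₁ × p₂|.
Here n̂_z ≈ -0.902; the vertex latitude is φ_max = arccos|n̂_z| ≈ 25.5°.

≈ 26°S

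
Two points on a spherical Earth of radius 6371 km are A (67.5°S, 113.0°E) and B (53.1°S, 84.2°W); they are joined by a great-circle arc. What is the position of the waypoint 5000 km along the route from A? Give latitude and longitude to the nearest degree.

≈ (67°S, 89°W)

Convert each endpoint to a unit vector on the sphere (x = cos φ cos λ, y = cos φ sin λ, z = sin φ).
The central angle between the endpoints is δ = arccos(p₁·p₂) ≈ 1.025 rad (58.7°). The total great-circle distance is δ·R ≈ 1.025 × 6371 ≈ 6529 km, so the target fraction is f = 5000/6529 ≈ 0.766.
Interpolate at f ≈ 0.766 with slerp weights a = sin((1−f)δ)/sin δ ≈ 0.278, b = sin(fδ)/sin δ ≈ 0.827.
p = a·p₁ + b·p₂ ≈ (0.009, -0.396, -0.918); φ = arcsin(p_z) ≈ -66.67°, λ = atan2(p_y, p_x) ≈ -88.76°.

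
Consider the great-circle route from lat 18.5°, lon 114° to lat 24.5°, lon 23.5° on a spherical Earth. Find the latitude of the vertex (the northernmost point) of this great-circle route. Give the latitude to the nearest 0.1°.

The great circle lies in the plane with unit normal n̂ = (p₁ × p₂)/|p₁ × p₂|.
Here n̂_z ≈ -0.870; the vertex latitude is φ_max = arccos|n̂_z| ≈ 29.6°.

≈ 29.6°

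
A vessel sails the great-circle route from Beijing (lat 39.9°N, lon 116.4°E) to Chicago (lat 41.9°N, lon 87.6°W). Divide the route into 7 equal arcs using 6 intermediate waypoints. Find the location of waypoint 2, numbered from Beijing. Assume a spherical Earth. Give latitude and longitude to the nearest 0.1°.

≈ lat 64.8°N, lon 135.5°E

Write both endpoints as unit vectors p₁, p₂ with components (cos φ cos λ, cos φ sin λ, sin φ).
The central angle between the endpoints is δ = arccos(p₁·p₂) ≈ 1.664 rad (95.4°).
Interpolate at f = 2/7 with slerp weights a = sin((1−f)δ)/sin δ ≈ 0.932, b = sin(fδ)/sin δ ≈ 0.460.
p = a·p₁ + b·p₂ ≈ (-0.304, 0.298, 0.905); φ = arcsin(p_z) ≈ 64.80°, λ = atan2(p_y, p_x) ≈ 135.48°.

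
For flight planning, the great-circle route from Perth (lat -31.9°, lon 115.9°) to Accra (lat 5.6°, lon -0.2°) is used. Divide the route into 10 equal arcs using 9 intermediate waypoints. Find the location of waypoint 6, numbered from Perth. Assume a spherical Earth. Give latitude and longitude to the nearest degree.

Write both endpoints as unit vectors p₁, p₂ with components (cos φ cos λ, cos φ sin λ, sin φ).
The central angle between the endpoints is δ = arccos(p₁·p₂) ≈ 2.008 rad (115.0°).
Interpolate at f = 6/10 with slerp weights a = sin((1−f)δ)/sin δ ≈ 0.794, b = sin(fδ)/sin δ ≈ 1.031.
p = a·p₁ + b·p₂ ≈ (0.731, 0.603, -0.319); φ = arcsin(p_z) ≈ -18.61°, λ = atan2(p_y, p_x) ≈ 39.51°.

≈ lat -19°, lon 40°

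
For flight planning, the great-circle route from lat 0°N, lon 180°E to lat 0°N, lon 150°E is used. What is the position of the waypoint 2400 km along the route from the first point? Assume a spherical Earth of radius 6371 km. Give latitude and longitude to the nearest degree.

≈ lat 0°N, lon 158°E

Convert each endpoint to a unit vector on the sphere (x = cos φ cos λ, y = cos φ sin λ, z = sin φ).
The central angle between the endpoints is δ = arccos(p₁·p₂) ≈ 0.524 rad (30.0°). The total great-circle distance is δ·R ≈ 0.524 × 6371 ≈ 3336 km, so the target fraction is f = 2400/3336 ≈ 0.719.
Interpolate at f ≈ 0.719 with slerp weights a = sin((1−f)δ)/sin δ ≈ 0.293, b = sin(fδ)/sin δ ≈ 0.736.
p = a·p₁ + b·p₂ ≈ (-0.930, 0.368, 0.000); φ = arcsin(p_z) ≈ 0.00°, λ = atan2(p_y, p_x) ≈ 158.42°.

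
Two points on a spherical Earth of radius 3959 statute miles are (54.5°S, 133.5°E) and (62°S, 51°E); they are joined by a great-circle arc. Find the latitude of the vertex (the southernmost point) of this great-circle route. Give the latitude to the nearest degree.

The great circle lies in the plane with unit normal n̂ = (p₁ × p₂)/|p₁ × p₂|.
Here n̂_z ≈ -0.412; the vertex latitude is φ_max = arccos|n̂_z| ≈ 65.7°.
Check via Clairaut: cos φ_max = |cos φ₁| · sin C = cos(54.5°)·sin(134.8°) ≈ 0.412, again giving ≈ 65.7°.

≈ 66°S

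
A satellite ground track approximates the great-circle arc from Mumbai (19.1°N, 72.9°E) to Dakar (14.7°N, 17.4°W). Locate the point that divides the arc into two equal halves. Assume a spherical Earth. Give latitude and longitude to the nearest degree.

≈ (23°N, 27°E)

Write both endpoints as unit vectors p₁, p₂ with components (cos φ cos λ, cos φ sin λ, sin φ).
The central angle between the endpoints is δ = arccos(p₁·p₂) ≈ 1.492 rad (85.5°).
Interpolate at f = 1/2 with slerp weights a = sin((1−f)δ)/sin δ ≈ 0.681, b = sin(fδ)/sin δ ≈ 0.681.
p = a·p₁ + b·p₂ ≈ (0.818, 0.418, 0.396); φ = arcsin(p_z) ≈ 23.30°, λ = atan2(p_y, p_x) ≈ 27.08°.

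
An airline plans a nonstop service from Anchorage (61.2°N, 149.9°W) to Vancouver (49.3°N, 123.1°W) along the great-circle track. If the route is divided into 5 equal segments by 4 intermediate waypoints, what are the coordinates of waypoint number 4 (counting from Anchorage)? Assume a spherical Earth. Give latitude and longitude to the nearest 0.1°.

Write both endpoints as unit vectors p₁, p₂ with components (cos φ cos λ, cos φ sin λ, sin φ).
The central angle between the endpoints is δ = arccos(p₁·p₂) ≈ 0.334 rad (19.1°).
Interpolate at f = 4/5 with slerp weights a = sin((1−f)δ)/sin δ ≈ 0.204, b = sin(fδ)/sin δ ≈ 0.805.
p = a·p₁ + b·p₂ ≈ (-0.372, -0.489, 0.789); φ = arcsin(p_z) ≈ 52.10°, λ = atan2(p_y, p_x) ≈ -127.23°.

≈ (52.1°N, 127.2°W)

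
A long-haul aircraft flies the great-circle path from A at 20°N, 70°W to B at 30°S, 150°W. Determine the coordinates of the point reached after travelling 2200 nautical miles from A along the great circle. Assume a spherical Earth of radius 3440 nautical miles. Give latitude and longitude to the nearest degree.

≈ 1°S, 101°W

Convert each endpoint to a unit vector on the sphere (x = cos φ cos λ, y = cos φ sin λ, z = sin φ).
The central angle between the endpoints is δ = arccos(p₁·p₂) ≈ 1.600 rad (91.7°). The total great-circle distance is δ·R ≈ 1.600 × 3440 ≈ 5506 nmi, so the target fraction is f = 2200/5506 ≈ 0.400.
Interpolate at f ≈ 0.400 with slerp weights a = sin((1−f)δ)/sin δ ≈ 0.820, b = sin(fδ)/sin δ ≈ 0.597.
p = a·p₁ + b·p₂ ≈ (-0.184, -0.983, -0.018); φ = arcsin(p_z) ≈ -1.03°, λ = atan2(p_y, p_x) ≈ -100.62°.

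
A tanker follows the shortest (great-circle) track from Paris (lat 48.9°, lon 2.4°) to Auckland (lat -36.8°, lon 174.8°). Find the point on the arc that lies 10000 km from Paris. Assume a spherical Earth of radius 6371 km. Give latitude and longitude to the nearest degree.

Write both endpoints as unit vectors p₁, p₂ with components (cos φ cos λ, cos φ sin λ, sin φ).
The central angle between the endpoints is δ = arccos(p₁·p₂) ≈ 2.909 rad (166.7°). The total great-circle distance is δ·R ≈ 2.909 × 6371 ≈ 18536 km, so the target fraction is f = 10000/18536 ≈ 0.540.
Interpolate at f ≈ 0.540 with slerp weights a = sin((1−f)δ)/sin δ ≈ 4.230, b = sin(fδ)/sin δ ≈ 4.345.
p = a·p₁ + b·p₂ ≈ (-0.687, 0.432, 0.585); φ = arcsin(p_z) ≈ 35.77°, λ = atan2(p_y, p_x) ≈ 147.85°.

≈ lat 36°, lon 148°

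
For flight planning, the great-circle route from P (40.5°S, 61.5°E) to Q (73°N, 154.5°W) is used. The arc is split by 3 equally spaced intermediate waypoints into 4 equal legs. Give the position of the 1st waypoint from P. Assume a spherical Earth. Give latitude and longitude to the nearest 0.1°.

From cos δ = sin φ₁ sin φ₂ + cos φ₁ cos φ₂ cos Δλ, the central angle is δ ≈ 2.500 rad (143.2°).
Interpolate at f = 1/4 with slerp weights a = sin((1−f)δ)/sin δ ≈ 1.594, b = sin(fδ)/sin δ ≈ 0.977.
p = a·p₁ + b·p₂ ≈ (0.320, 0.942, -0.101); φ = arcsin(p_z) ≈ -5.77°, λ = atan2(p_y, p_x) ≈ 71.22°.

≈ (5.8°S, 71.2°E)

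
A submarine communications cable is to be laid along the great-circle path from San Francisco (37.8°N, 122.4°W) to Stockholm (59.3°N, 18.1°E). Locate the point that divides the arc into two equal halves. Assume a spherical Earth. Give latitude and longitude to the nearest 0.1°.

≈ 70.8°N, 83.1°W

Write both endpoints as unit vectors p₁, p₂ with components (cos φ cos λ, cos φ sin λ, sin φ).
The central angle between the endpoints is δ = arccos(p₁·p₂) ≈ 1.353 rad (77.5°).
Interpolate at f = 1/2 with slerp weights a = sin((1−f)δ)/sin δ ≈ 0.641, b = sin(fδ)/sin δ ≈ 0.641.
p = a·p₁ + b·p₂ ≈ (0.040, -0.326, 0.944); φ = arcsin(p_z) ≈ 70.82°, λ = atan2(p_y, p_x) ≈ -83.06°.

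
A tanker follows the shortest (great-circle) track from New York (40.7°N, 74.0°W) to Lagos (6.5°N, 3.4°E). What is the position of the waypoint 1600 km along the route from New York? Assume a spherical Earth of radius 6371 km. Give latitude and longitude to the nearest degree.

The haversine formula gives a central angle δ ≈ 1.330 rad (76.2°) between the endpoints. The total great-circle distance is δ·R ≈ 1.330 × 6371 ≈ 8476 km, so the target fraction is f = 1600/8476 ≈ 0.189.
Interpolate at f ≈ 0.189 with slerp weights a = sin((1−f)δ)/sin δ ≈ 0.908, b = sin(fδ)/sin δ ≈ 0.256.
p = a·p₁ + b·p₂ ≈ (0.443, -0.646, 0.621); φ = arcsin(p_z) ≈ 38.38°, λ = atan2(p_y, p_x) ≈ -55.55°.

≈ 38°N, 56°W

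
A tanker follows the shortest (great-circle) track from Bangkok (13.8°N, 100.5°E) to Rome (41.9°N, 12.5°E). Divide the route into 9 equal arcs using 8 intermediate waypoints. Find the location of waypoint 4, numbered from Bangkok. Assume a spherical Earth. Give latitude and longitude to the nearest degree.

≈ 34°N, 69°E

Write both endpoints as unit vectors p₁, p₂ with components (cos φ cos λ, cos φ sin λ, sin φ).
The central angle between the endpoints is δ = arccos(p₁·p₂) ≈ 1.385 rad (79.4°).
Interpolate at f = 4/9 with slerp weights a = sin((1−f)δ)/sin δ ≈ 0.708, b = sin(fδ)/sin δ ≈ 0.588.
p = a·p₁ + b·p₂ ≈ (0.302, 0.771, 0.561); φ = arcsin(p_z) ≈ 34.14°, λ = atan2(p_y, p_x) ≈ 68.62°.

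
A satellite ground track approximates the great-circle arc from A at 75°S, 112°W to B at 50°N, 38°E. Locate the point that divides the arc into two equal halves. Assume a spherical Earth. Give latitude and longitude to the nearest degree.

≈ 25°S, 21°E

Write both endpoints as unit vectors p₁, p₂ with components (cos φ cos λ, cos φ sin λ, sin φ).
The central angle between the endpoints is δ = arccos(p₁·p₂) ≈ 2.655 rad (152.1°).
Interpolate at f = 1/2 with slerp weights a = sin((1−f)δ)/sin δ ≈ 2.076, b = sin(fδ)/sin δ ≈ 2.076.
p = a·p₁ + b·p₂ ≈ (0.850, 0.323, -0.415); φ = arcsin(p_z) ≈ -24.52°, λ = atan2(p_y, p_x) ≈ 20.82°.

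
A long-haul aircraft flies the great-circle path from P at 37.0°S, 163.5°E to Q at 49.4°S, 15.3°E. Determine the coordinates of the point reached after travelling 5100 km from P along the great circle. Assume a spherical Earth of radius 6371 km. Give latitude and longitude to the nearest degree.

≈ 73°S, 105°E

Write both endpoints as unit vectors p₁, p₂ with components (cos φ cos λ, cos φ sin λ, sin φ).
The central angle between the endpoints is δ = arccos(p₁·p₂) ≈ 1.556 rad (89.1°). The total great-circle distance is δ·R ≈ 1.556 × 6371 ≈ 9911 km, so the target fraction is f = 5100/9911 ≈ 0.515.
Interpolate at f ≈ 0.515 with slerp weights a = sin((1−f)δ)/sin δ ≈ 0.685, b = sin(fδ)/sin δ ≈ 0.718.
p = a·p₁ + b·p₂ ≈ (-0.074, 0.279, -0.957); φ = arcsin(p_z) ≈ -73.23°, λ = atan2(p_y, p_x) ≈ 104.92°.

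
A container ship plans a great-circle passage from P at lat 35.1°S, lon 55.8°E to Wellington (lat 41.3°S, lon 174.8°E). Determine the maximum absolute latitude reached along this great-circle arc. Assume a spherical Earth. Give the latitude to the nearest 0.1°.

The great circle lies in the plane with unit normal n̂ = (p₁ × p₂)/|p₁ × p₂|.
Here n̂_z ≈ +0.539; the vertex latitude is φ_max = arccos|n̂_z| ≈ 57.4°.
Check via Clairaut: cos φ_max = |cos φ₁| · sin C = cos(35.1°)·sin(138.8°) ≈ 0.539, again giving ≈ 57.4°.

≈ 57.4°S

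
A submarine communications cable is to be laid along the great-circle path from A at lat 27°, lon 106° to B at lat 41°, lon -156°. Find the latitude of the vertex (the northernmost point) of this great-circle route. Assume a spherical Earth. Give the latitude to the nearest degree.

The great circle lies in the plane with unit normal n̂ = (p₁ × p₂)/|p₁ × p₂|.
Here n̂_z ≈ +0.680; the vertex latitude is φ_max = arccos|n̂_z| ≈ 47.1°.
Check via Clairaut: cos φ_max = |cos φ₁| · sin C = cos(27.0°)·sin(49.8°) ≈ 0.680, again giving ≈ 47.1°.

≈ 47°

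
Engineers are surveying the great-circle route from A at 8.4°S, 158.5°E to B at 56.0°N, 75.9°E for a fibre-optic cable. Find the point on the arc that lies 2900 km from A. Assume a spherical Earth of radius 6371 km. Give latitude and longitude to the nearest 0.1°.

The haversine formula gives a central angle δ ≈ 1.621 rad (92.9°) between the endpoints. The total great-circle distance is δ·R ≈ 1.621 × 6371 ≈ 10325 km, so the target fraction is f = 2900/10325 ≈ 0.281.
Interpolate at f ≈ 0.281 with slerp weights a = sin((1−f)δ)/sin δ ≈ 0.920, b = sin(fδ)/sin δ ≈ 0.440.
p = a·p₁ + b·p₂ ≈ (-0.787, 0.572, 0.231); φ = arcsin(p_z) ≈ 13.33°, λ = atan2(p_y, p_x) ≈ 143.97°.

≈ 13.3°N, 144.0°E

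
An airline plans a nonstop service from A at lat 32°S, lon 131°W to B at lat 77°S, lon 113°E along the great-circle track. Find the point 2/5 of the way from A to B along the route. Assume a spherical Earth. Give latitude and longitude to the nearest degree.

Convert each endpoint to a unit vector on the sphere (x = cos φ cos λ, y = cos φ sin λ, z = sin φ).
The central angle between the endpoints is δ = arccos(p₁·p₂) ≈ 1.123 rad (64.4°).
Interpolate at f = 2/5 with slerp weights a = sin((1−f)δ)/sin δ ≈ 0.692, b = sin(fδ)/sin δ ≈ 0.482.
p = a·p₁ + b·p₂ ≈ (-0.428, -0.343, -0.836); φ = arcsin(p_z) ≈ -56.75°, λ = atan2(p_y, p_x) ≈ -141.23°.

≈ lat 57°S, lon 141°W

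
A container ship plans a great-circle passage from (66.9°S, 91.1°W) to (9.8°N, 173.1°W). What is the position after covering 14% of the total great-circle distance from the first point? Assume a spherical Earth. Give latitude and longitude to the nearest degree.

The haversine formula gives a central angle δ ≈ 1.674 rad (95.9°) between the endpoints.
Interpolate at f = 0.14 with slerp weights a = sin((1−f)δ)/sin δ ≈ 0.997, b = sin(fδ)/sin δ ≈ 0.233.
p = a·p₁ + b·p₂ ≈ (-0.236, -0.419, -0.877); φ = arcsin(p_z) ≈ -61.28°, λ = atan2(p_y, p_x) ≈ -119.40°.

≈ (61°S, 119°W)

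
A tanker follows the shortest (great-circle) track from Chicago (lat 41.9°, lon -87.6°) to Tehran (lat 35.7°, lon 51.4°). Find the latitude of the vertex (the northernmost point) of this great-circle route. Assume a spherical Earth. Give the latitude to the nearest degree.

The great circle lies in the plane with unit normal n̂ = (p₁ × p₂)/|p₁ × p₂|.
Here n̂_z ≈ +0.397; the vertex latitude is φ_max = arccos|n̂_z| ≈ 66.6°.
Check via Clairaut: cos φ_max = |cos φ₁| · sin C = cos(41.9°)·sin(32.3°) ≈ 0.397, again giving ≈ 66.6°.

≈ 67°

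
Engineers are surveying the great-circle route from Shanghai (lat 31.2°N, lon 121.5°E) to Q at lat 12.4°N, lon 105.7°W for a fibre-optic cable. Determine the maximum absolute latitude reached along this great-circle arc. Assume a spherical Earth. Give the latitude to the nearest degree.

≈ 46°N

The great circle lies in the plane with unit normal n̂ = (p₁ × p₂)/|p₁ × p₂|.
Here n̂_z ≈ +0.689; the vertex latitude is φ_max = arccos|n̂_z| ≈ 46.5°.
Check via Clairaut: cos φ_max = |cos φ₁| · sin C = cos(31.2°)·sin(53.6°) ≈ 0.689, again giving ≈ 46.5°.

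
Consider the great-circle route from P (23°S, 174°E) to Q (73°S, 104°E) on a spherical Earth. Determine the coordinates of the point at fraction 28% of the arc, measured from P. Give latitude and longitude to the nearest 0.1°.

The haversine formula gives a central angle δ ≈ 1.086 rad (62.2°) between the endpoints.
Interpolate at f = 0.28 with slerp weights a = sin((1−f)δ)/sin δ ≈ 0.796, b = sin(fδ)/sin δ ≈ 0.338.
p = a·p₁ + b·p₂ ≈ (-0.753, 0.173, -0.635); φ = arcsin(p_z) ≈ -39.41°, λ = atan2(p_y, p_x) ≈ 167.09°.

≈ (39.4°S, 167.1°E)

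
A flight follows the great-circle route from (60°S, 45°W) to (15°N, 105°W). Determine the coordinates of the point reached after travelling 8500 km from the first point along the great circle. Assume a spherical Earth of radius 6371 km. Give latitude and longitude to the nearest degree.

≈ (4°N, 100°W)

From cos δ = sin φ₁ sin φ₂ + cos φ₁ cos φ₂ cos Δλ, the central angle is δ ≈ 1.553 rad (89.0°). The total great-circle distance is δ·R ≈ 1.553 × 6371 ≈ 9897 km, so the target fraction is f = 8500/9897 ≈ 0.859.
Interpolate at f ≈ 0.859 with slerp weights a = sin((1−f)δ)/sin δ ≈ 0.218, b = sin(fδ)/sin δ ≈ 0.972.
p = a·p₁ + b·p₂ ≈ (-0.166, -0.984, 0.063); φ = arcsin(p_z) ≈ 3.63°, λ = atan2(p_y, p_x) ≈ -99.58°.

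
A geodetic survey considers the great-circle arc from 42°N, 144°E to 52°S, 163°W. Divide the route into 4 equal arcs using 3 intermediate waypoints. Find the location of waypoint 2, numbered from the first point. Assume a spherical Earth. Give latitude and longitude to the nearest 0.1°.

Convert each endpoint to a unit vector on the sphere (x = cos φ cos λ, y = cos φ sin λ, z = sin φ).
The central angle between the endpoints is δ = arccos(p₁·p₂) ≈ 1.825 rad (104.6°).
Interpolate at f = 2/4 with slerp weights a = sin((1−f)δ)/sin δ ≈ 0.818, b = sin(fδ)/sin δ ≈ 0.818.
p = a·p₁ + b·p₂ ≈ (-0.973, 0.210, -0.097); φ = arcsin(p_z) ≈ -5.58°, λ = atan2(p_y, p_x) ≈ 167.82°.

≈ 5.6°S, 167.8°E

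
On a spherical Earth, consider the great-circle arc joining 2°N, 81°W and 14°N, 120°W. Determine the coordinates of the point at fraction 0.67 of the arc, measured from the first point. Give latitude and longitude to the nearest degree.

≈ 11°N, 107°W

Convert each endpoint to a unit vector on the sphere (x = cos φ cos λ, y = cos φ sin λ, z = sin φ).
The central angle between the endpoints is δ = arccos(p₁·p₂) ≈ 0.704 rad (40.4°).
Interpolate at f = 0.67 with slerp weights a = sin((1−f)δ)/sin δ ≈ 0.356, b = sin(fδ)/sin δ ≈ 0.702.
p = a·p₁ + b·p₂ ≈ (-0.285, -0.941, 0.182); φ = arcsin(p_z) ≈ 10.50°, λ = atan2(p_y, p_x) ≈ -106.85°.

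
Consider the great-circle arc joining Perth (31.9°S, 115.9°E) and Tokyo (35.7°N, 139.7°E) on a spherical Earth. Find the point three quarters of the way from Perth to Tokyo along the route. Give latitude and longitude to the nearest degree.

From cos δ = sin φ₁ sin φ₂ + cos φ₁ cos φ₂ cos Δλ, the central angle is δ ≈ 1.242 rad (71.2°).
Interpolate at f = 3/4 with slerp weights a = sin((1−f)δ)/sin δ ≈ 0.323, b = sin(fδ)/sin δ ≈ 0.848.
p = a·p₁ + b·p₂ ≈ (-0.645, 0.692, 0.324); φ = arcsin(p_z) ≈ 18.92°, λ = atan2(p_y, p_x) ≈ 132.98°.

≈ (19°N, 133°E)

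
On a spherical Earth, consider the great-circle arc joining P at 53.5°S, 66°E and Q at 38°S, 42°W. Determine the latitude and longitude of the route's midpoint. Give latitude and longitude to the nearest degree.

Convert each endpoint to a unit vector on the sphere (x = cos φ cos λ, y = cos φ sin λ, z = sin φ).
The central angle between the endpoints is δ = arccos(p₁·p₂) ≈ 1.213 rad (69.5°).
Interpolate at f = 1/2 with slerp weights a = sin((1−f)δ)/sin δ ≈ 0.609, b = sin(fδ)/sin δ ≈ 0.609.
p = a·p₁ + b·p₂ ≈ (0.504, 0.010, -0.864); φ = arcsin(p_z) ≈ -59.75°, λ = atan2(p_y, p_x) ≈ 1.12°.

≈ 60°S, 1°E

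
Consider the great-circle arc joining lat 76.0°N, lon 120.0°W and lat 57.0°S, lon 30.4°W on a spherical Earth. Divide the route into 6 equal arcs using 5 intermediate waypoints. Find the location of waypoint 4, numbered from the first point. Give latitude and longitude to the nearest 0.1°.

Write both endpoints as unit vectors p₁, p₂ with components (cos φ cos λ, cos φ sin λ, sin φ).
The central angle between the endpoints is δ = arccos(p₁·p₂) ≈ 2.520 rad (144.4°).
Interpolate at f = 4/6 with slerp weights a = sin((1−f)δ)/sin δ ≈ 1.278, b = sin(fδ)/sin δ ≈ 1.707.
p = a·p₁ + b·p₂ ≈ (0.647, -0.738, -0.191); φ = arcsin(p_z) ≈ -11.01°, λ = atan2(p_y, p_x) ≈ -48.76°.

≈ lat 11.0°S, lon 48.8°W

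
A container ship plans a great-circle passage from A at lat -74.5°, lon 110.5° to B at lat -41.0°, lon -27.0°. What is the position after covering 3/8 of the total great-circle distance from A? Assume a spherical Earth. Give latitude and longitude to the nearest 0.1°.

≈ lat -76.5°, lon 6.0°

From cos δ = sin φ₁ sin φ₂ + cos φ₁ cos φ₂ cos Δλ, the central angle is δ ≈ 1.066 rad (61.1°).
Interpolate at f = 3/8 with slerp weights a = sin((1−f)δ)/sin δ ≈ 0.706, b = sin(fδ)/sin δ ≈ 0.445.
p = a·p₁ + b·p₂ ≈ (0.233, 0.024, -0.972); φ = arcsin(p_z) ≈ -76.46°, λ = atan2(p_y, p_x) ≈ 5.98°.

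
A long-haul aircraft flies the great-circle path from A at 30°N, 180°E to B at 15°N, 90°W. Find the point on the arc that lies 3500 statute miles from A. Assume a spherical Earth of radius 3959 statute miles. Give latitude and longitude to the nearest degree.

≈ 28°N, 122°W

Convert each endpoint to a unit vector on the sphere (x = cos φ cos λ, y = cos φ sin λ, z = sin φ).
The central angle between the endpoints is δ = arccos(p₁·p₂) ≈ 1.441 rad (82.6°). The total great-circle distance is δ·R ≈ 1.441 × 3959 ≈ 5705 mi, so the target fraction is f = 3500/5705 ≈ 0.613.
Interpolate at f ≈ 0.613 with slerp weights a = sin((1−f)δ)/sin δ ≈ 0.533, b = sin(fδ)/sin δ ≈ 0.780.
p = a·p₁ + b·p₂ ≈ (-0.462, -0.753, 0.468); φ = arcsin(p_z) ≈ 27.93°, λ = atan2(p_y, p_x) ≈ -121.50°.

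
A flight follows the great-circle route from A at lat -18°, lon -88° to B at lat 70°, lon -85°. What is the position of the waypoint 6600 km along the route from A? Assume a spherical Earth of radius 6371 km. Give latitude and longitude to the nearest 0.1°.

The haversine formula gives a central angle δ ≈ 1.536 rad (88.0°) between the endpoints. The total great-circle distance is δ·R ≈ 1.536 × 6371 ≈ 9788 km, so the target fraction is f = 6600/9788 ≈ 0.674.
Interpolate at f ≈ 0.674 with slerp weights a = sin((1−f)δ)/sin δ ≈ 0.480, b = sin(fδ)/sin δ ≈ 0.861.
p = a·p₁ + b·p₂ ≈ (0.042, -0.750, 0.661); φ = arcsin(p_z) ≈ 41.35°, λ = atan2(p_y, p_x) ≈ -86.82°.

≈ lat 41.3°, lon -86.8°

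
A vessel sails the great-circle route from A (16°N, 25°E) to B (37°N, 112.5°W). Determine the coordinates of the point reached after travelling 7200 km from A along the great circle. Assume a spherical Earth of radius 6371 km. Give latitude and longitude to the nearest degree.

From cos δ = sin φ₁ sin φ₂ + cos φ₁ cos φ₂ cos Δλ, the central angle is δ ≈ 1.982 rad (113.6°). The total great-circle distance is δ·R ≈ 1.982 × 6371 ≈ 12630 km, so the target fraction is f = 7200/12630 ≈ 0.570.
Interpolate at f ≈ 0.570 with slerp weights a = sin((1−f)δ)/sin δ ≈ 0.821, b = sin(fδ)/sin δ ≈ 0.987.
p = a·p₁ + b·p₂ ≈ (0.414, -0.394, 0.820); φ = arcsin(p_z) ≈ 55.12°, λ = atan2(p_y, p_x) ≈ -43.62°.

≈ (55°N, 44°W)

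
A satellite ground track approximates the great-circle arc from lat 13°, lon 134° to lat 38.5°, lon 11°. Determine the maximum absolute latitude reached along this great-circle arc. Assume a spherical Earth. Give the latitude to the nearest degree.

≈ 48°

The great circle lies in the plane with unit normal n̂ = (p₁ × p₂)/|p₁ × p₂|.
Here n̂_z ≈ -0.665; the vertex latitude is φ_max = arccos|n̂_z| ≈ 48.3°.
Check via Clairaut: cos φ_max = |cos φ₁| · sin C = cos(13.0°)·sin(43.1°) ≈ 0.665, again giving ≈ 48.3°.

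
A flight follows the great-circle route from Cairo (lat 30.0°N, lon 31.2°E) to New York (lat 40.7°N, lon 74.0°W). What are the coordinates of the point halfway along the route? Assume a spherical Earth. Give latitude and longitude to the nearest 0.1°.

≈ lat 49.3°N, lon 16.4°W

The haversine formula gives a central angle δ ≈ 1.416 rad (81.1°) between the endpoints.
Interpolate at f = 1/2 with slerp weights a = sin((1−f)δ)/sin δ ≈ 0.658, b = sin(fδ)/sin δ ≈ 0.658.
p = a·p₁ + b·p₂ ≈ (0.625, -0.184, 0.758); φ = arcsin(p_z) ≈ 49.32°, λ = atan2(p_y, p_x) ≈ -16.43°.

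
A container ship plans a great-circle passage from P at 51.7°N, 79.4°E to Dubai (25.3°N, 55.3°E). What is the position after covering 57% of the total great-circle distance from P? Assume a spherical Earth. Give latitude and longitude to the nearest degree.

≈ 37°N, 64°E

From cos δ = sin φ₁ sin φ₂ + cos φ₁ cos φ₂ cos Δλ, the central angle is δ ≈ 0.561 rad (32.1°).
Interpolate at f = 0.57 with slerp weights a = sin((1−f)δ)/sin δ ≈ 0.449, b = sin(fδ)/sin δ ≈ 0.591.
p = a·p₁ + b·p₂ ≈ (0.355, 0.713, 0.605); φ = arcsin(p_z) ≈ 37.22°, λ = atan2(p_y, p_x) ≈ 63.50°.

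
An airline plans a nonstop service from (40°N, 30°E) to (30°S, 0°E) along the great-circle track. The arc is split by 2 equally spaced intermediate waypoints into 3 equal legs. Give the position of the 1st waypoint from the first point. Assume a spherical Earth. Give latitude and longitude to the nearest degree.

Write both endpoints as unit vectors p₁, p₂ with components (cos φ cos λ, cos φ sin λ, sin φ).
The central angle between the endpoints is δ = arccos(p₁·p₂) ≈ 1.315 rad (75.3°).
Interpolate at f = 1/3 with slerp weights a = sin((1−f)δ)/sin δ ≈ 0.794, b = sin(fδ)/sin δ ≈ 0.439.
p = a·p₁ + b·p₂ ≈ (0.907, 0.304, 0.291); φ = arcsin(p_z) ≈ 16.94°, λ = atan2(p_y, p_x) ≈ 18.55°.

≈ (17°N, 19°E)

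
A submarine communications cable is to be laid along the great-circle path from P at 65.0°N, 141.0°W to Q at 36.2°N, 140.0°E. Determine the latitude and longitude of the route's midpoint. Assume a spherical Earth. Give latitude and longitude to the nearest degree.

≈ 57°N, 165°E

Convert each endpoint to a unit vector on the sphere (x = cos φ cos λ, y = cos φ sin λ, z = sin φ).
The central angle between the endpoints is δ = arccos(p₁·p₂) ≈ 0.927 rad (53.1°).
Interpolate at f = 1/2 with slerp weights a = sin((1−f)δ)/sin δ ≈ 0.559, b = sin(fδ)/sin δ ≈ 0.559.
p = a·p₁ + b·p₂ ≈ (-0.529, 0.141, 0.837); φ = arcsin(p_z) ≈ 56.79°, λ = atan2(p_y, p_x) ≈ 165.05°.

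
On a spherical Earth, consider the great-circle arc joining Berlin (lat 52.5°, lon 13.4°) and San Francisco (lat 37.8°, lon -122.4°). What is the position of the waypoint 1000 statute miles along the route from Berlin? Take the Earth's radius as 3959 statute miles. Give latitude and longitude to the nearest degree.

≈ lat 63°, lon -5°

Convert each endpoint to a unit vector on the sphere (x = cos φ cos λ, y = cos φ sin λ, z = sin φ).
The central angle between the endpoints is δ = arccos(p₁·p₂) ≈ 1.429 rad (81.9°). The total great-circle distance is δ·R ≈ 1.429 × 3959 ≈ 5657 mi, so the target fraction is f = 1000/5657 ≈ 0.177.
Interpolate at f ≈ 0.177 with slerp weights a = sin((1−f)δ)/sin δ ≈ 0.933, b = sin(fδ)/sin δ ≈ 0.252.
p = a·p₁ + b·p₂ ≈ (0.445, -0.037, 0.895); φ = arcsin(p_z) ≈ 63.46°, λ = atan2(p_y, p_x) ≈ -4.73°.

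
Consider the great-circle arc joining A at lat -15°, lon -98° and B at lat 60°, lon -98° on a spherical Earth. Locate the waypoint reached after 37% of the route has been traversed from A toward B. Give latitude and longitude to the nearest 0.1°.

From cos δ = sin φ₁ sin φ₂ + cos φ₁ cos φ₂ cos Δλ, the central angle is δ ≈ 1.309 rad (75.0°).
Interpolate at f = 0.37 with slerp weights a = sin((1−f)δ)/sin δ ≈ 0.760, b = sin(fδ)/sin δ ≈ 0.482.
p = a·p₁ + b·p₂ ≈ (-0.136, -0.966, 0.221); φ = arcsin(p_z) ≈ 12.75°, λ = atan2(p_y, p_x) ≈ -98.00°.

≈ lat 12.7°, lon -98.0°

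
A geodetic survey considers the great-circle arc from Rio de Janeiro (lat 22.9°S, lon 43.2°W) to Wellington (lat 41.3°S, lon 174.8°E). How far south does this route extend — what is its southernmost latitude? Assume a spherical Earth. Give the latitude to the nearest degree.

The great circle lies in the plane with unit normal n̂ = (p₁ × p₂)/|p₁ × p₂|.
Here n̂_z ≈ -0.445; the vertex latitude is φ_max = arccos|n̂_z| ≈ 63.6°.
Check via Clairaut: cos φ_max = |cos φ₁| · sin C = cos(22.9°)·sin(151.1°) ≈ 0.445, again giving ≈ 63.6°.

≈ 64°S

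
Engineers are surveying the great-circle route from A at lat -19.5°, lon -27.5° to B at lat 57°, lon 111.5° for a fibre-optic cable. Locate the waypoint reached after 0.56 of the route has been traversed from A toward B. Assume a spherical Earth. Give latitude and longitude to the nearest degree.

From cos δ = sin φ₁ sin φ₂ + cos φ₁ cos φ₂ cos Δλ, the central angle is δ ≈ 2.302 rad (131.9°).
Interpolate at f = 0.56 with slerp weights a = sin((1−f)δ)/sin δ ≈ 1.139, b = sin(fδ)/sin δ ≈ 1.290.
p = a·p₁ + b·p₂ ≈ (0.695, 0.158, 0.702); φ = arcsin(p_z) ≈ 44.55°, λ = atan2(p_y, p_x) ≈ 12.79°.

≈ lat 45°, lon 13°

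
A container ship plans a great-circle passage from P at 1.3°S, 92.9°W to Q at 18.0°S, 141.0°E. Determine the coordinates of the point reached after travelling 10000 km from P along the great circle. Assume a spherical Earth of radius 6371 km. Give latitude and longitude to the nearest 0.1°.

Write both endpoints as unit vectors p₁, p₂ with components (cos φ cos λ, cos φ sin λ, sin φ).
The central angle between the endpoints is δ = arccos(p₁·p₂) ≈ 2.157 rad (123.6°). The total great-circle distance is δ·R ≈ 2.157 × 6371 ≈ 13742 km, so the target fraction is f = 10000/13742 ≈ 0.728.
Interpolate at f ≈ 0.728 with slerp weights a = sin((1−f)δ)/sin δ ≈ 0.665, b = sin(fδ)/sin δ ≈ 1.200.
p = a·p₁ + b·p₂ ≈ (-0.921, 0.054, -0.386); φ = arcsin(p_z) ≈ -22.71°, λ = atan2(p_y, p_x) ≈ 176.63°.

≈ 22.7°S, 176.6°E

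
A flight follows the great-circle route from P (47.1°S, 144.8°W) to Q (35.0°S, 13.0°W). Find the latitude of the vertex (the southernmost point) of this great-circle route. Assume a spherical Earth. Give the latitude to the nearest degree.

The great circle lies in the plane with unit normal n̂ = (p₁ × p₂)/|p₁ × p₂|.
Here n̂_z ≈ +0.416; the vertex latitude is φ_max = arccos|n̂_z| ≈ 65.4°.

≈ 65°S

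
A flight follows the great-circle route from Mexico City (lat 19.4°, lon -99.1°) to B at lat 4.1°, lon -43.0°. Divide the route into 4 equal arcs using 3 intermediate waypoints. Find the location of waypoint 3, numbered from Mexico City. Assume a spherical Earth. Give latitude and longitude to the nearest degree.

Write both endpoints as unit vectors p₁, p₂ with components (cos φ cos λ, cos φ sin λ, sin φ).
The central angle between the endpoints is δ = arccos(p₁·p₂) ≈ 0.990 rad (56.7°).
Interpolate at f = 3/4 with slerp weights a = sin((1−f)δ)/sin δ ≈ 0.293, b = sin(fδ)/sin δ ≈ 0.809.
p = a·p₁ + b·p₂ ≈ (0.546, -0.823, 0.155); φ = arcsin(p_z) ≈ 8.93°, λ = atan2(p_y, p_x) ≈ -56.43°.

≈ lat 9°, lon -56°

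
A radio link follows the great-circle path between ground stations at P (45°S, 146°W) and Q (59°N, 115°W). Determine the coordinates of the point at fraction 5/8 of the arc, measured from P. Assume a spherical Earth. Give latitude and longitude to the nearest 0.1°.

≈ (20.4°N, 130.2°W)

Write both endpoints as unit vectors p₁, p₂ with components (cos φ cos λ, cos φ sin λ, sin φ).
The central angle between the endpoints is δ = arccos(p₁·p₂) ≈ 1.869 rad (107.1°).
Interpolate at f = 5/8 with slerp weights a = sin((1−f)δ)/sin δ ≈ 0.675, b = sin(fδ)/sin δ ≈ 0.963.
p = a·p₁ + b·p₂ ≈ (-0.605, -0.716, 0.348); φ = arcsin(p_z) ≈ 20.36°, λ = atan2(p_y, p_x) ≈ -130.20°.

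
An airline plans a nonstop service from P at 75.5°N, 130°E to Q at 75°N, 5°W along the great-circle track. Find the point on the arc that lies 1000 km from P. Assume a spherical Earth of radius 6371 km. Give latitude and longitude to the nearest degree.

≈ 83°N, 100°E

The haversine formula gives a central angle δ ≈ 0.475 rad (27.2°) between the endpoints. The total great-circle distance is δ·R ≈ 0.475 × 6371 ≈ 3026 km, so the target fraction is f = 1000/3026 ≈ 0.331.
Interpolate at f ≈ 0.331 with slerp weights a = sin((1−f)δ)/sin δ ≈ 0.684, b = sin(fδ)/sin δ ≈ 0.342.
p = a·p₁ + b·p₂ ≈ (-0.022, 0.123, 0.992); φ = arcsin(p_z) ≈ 82.80°, λ = atan2(p_y, p_x) ≈ 100.06°.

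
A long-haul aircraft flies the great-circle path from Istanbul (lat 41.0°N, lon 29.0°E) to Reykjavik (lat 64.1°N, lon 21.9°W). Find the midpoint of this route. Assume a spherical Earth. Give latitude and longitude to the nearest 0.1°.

From cos δ = sin φ₁ sin φ₂ + cos φ₁ cos φ₂ cos Δλ, the central angle is δ ≈ 0.647 rad (37.1°).
Interpolate at f = 1/2 with slerp weights a = sin((1−f)δ)/sin δ ≈ 0.527, b = sin(fδ)/sin δ ≈ 0.527.
p = a·p₁ + b·p₂ ≈ (0.562, 0.107, 0.820); φ = arcsin(p_z) ≈ 55.12°, λ = atan2(p_y, p_x) ≈ 10.79°.

≈ lat 55.1°N, lon 10.8°E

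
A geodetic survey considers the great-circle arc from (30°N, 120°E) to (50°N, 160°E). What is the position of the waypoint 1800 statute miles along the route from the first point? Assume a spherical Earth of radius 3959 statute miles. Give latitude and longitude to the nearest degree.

≈ (46°N, 146°E)

Write both endpoints as unit vectors p₁, p₂ with components (cos φ cos λ, cos φ sin λ, sin φ).
The central angle between the endpoints is δ = arccos(p₁·p₂) ≈ 0.628 rad (36.0°). The total great-circle distance is δ·R ≈ 0.628 × 3959 ≈ 2485 mi, so the target fraction is f = 1800/2485 ≈ 0.724.
Interpolate at f ≈ 0.724 with slerp weights a = sin((1−f)δ)/sin δ ≈ 0.293, b = sin(fδ)/sin δ ≈ 0.748.
p = a·p₁ + b·p₂ ≈ (-0.579, 0.384, 0.719); φ = arcsin(p_z) ≈ 46.01°, λ = atan2(p_y, p_x) ≈ 146.42°.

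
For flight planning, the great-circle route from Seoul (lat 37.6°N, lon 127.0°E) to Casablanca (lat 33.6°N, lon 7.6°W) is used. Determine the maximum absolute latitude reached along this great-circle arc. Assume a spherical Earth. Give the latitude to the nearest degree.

≈ 62°N

The great circle lies in the plane with unit normal n̂ = (p₁ × p₂)/|p₁ × p₂|.
Here n̂_z ≈ -0.474; the vertex latitude is φ_max = arccos|n̂_z| ≈ 61.7°.
Check via Clairaut: cos φ_max = |cos φ₁| · sin C = cos(37.6°)·sin(36.7°) ≈ 0.474, again giving ≈ 61.7°.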